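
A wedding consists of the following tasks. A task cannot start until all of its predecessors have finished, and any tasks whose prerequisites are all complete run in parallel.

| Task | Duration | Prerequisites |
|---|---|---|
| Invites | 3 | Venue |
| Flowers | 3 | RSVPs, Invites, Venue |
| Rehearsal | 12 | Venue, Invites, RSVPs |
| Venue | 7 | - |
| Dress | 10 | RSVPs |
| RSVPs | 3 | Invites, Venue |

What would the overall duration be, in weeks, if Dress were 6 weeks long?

25

Actual critical path: Venue→Invites→RSVPs→Rehearsal = 7+3+3+12 = 25 ⇒ 25 weeks.
Dress is off the critical path — its longest chain is 23 weeks, giving 2 of slack.
No other chain overtakes it, so the finish is 25 weeks.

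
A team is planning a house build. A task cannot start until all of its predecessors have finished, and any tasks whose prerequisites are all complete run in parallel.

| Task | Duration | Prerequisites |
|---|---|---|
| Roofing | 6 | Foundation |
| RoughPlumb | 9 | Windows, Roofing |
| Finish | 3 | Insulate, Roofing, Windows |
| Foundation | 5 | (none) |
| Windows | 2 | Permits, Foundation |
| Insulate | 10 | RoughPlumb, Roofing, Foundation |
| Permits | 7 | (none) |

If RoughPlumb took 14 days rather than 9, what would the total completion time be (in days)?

38

The binding path is Foundation→Roofing→RoughPlumb→Insulate→Finish = 5+6+9+10+3 = 33; finish at 33 days.
RoughPlumb is on the critical path; changing it to 14 makes that path 38 days.
That remains the longest chain; total 38 days.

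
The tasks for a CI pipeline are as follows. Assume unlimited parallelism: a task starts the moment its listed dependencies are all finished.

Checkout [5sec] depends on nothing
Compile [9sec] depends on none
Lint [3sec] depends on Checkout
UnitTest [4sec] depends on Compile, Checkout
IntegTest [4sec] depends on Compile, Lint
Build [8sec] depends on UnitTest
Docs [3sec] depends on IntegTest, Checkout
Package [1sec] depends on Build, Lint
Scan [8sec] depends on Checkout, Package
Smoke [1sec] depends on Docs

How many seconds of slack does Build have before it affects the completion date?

0

Compile→UnitTest→Build→Package→Scan = 9+4+8+1+8 = 30 sets the makespan at 30 seconds.
Longest path through Build: 30 seconds (earliest finish 21, latest finish 21).
Slack of Build = 13 − 13 = 0 seconds.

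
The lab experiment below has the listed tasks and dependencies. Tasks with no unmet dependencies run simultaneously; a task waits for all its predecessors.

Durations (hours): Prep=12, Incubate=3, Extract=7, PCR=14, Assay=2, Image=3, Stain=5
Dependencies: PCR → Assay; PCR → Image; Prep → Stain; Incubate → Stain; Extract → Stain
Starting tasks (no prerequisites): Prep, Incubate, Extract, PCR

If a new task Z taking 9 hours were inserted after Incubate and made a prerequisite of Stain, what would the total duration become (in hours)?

17

Originally the schedule takes 17 hours.
With Z inserted, Stain now waits for max(Incubate, Prep, Extract, Z).
New critical path: Prep→Stain = 12+5 = 17 ⇒ 17 hours.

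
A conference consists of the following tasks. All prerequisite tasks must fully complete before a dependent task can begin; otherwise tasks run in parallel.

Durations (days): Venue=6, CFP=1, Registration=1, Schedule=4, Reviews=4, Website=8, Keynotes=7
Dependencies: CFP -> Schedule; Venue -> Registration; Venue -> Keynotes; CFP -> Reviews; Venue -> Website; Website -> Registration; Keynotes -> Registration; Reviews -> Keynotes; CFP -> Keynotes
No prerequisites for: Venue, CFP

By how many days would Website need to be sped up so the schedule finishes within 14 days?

Current finish: 15 days; target: 14.
Website is on every critical path, so each day cut from Website cuts the finish by one (this holds down to a finish of 14).
Need 15 − 14 = 1 day off Website → Website becomes 7 days, finish becomes 14.

1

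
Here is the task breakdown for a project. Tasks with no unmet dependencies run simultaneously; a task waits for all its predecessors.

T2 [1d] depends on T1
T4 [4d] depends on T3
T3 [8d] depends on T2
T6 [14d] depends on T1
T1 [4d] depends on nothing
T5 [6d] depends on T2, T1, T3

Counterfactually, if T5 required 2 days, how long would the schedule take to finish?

The binding path is T1→T2→T3→T5 = 4+1+8+6 = 19; finish at 19 days.
Since T5 is critical, the -4 change carries straight to that chain (now 15 days).
The binding chain switches to T1→T6 = 4+14 = 18; finish 18 days.

18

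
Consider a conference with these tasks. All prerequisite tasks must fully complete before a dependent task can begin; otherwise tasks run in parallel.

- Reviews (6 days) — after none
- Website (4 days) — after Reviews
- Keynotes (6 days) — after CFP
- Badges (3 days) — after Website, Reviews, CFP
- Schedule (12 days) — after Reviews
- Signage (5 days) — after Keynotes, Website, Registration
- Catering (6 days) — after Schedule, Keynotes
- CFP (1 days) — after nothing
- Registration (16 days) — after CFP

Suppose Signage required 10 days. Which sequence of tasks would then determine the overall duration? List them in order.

CFP, Registration, Signage

Critical path before the change: Reviews→Schedule→Catering = 6+12+6 = 24 giving 24 days.
Signage is off the critical path — its longest chain is 22 days, giving 2 of slack.
The binding chain switches to CFP→Registration→Signage = 1+16+10 = 27; finish 27 days.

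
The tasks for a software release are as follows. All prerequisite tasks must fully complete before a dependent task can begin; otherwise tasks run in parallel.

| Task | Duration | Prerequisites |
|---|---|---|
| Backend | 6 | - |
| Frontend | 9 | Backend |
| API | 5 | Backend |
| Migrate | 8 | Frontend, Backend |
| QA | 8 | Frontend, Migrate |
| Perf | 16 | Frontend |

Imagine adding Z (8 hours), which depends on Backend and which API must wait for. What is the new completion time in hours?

Originally the schedule takes 31 hours.
With Z inserted, API now waits for max(Backend, Z).
New critical path: Backend→Frontend→Migrate→QA = 6+9+8+8 = 31 ⇒ 31 hours.

31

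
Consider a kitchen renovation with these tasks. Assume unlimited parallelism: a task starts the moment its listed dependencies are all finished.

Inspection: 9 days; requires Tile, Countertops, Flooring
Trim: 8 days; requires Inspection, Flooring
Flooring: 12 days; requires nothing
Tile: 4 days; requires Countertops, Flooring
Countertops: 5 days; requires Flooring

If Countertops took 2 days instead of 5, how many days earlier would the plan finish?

Baseline: Flooring→Countertops→Tile→Inspection→Trim = 12+5+4+9+8 = 38 → 38 days.
Countertops is on the critical path; changing it to 2 makes that path 35 days.
That remains the longest chain; total 35 days.
Change in finish: 35 − 38 = -3 days.

3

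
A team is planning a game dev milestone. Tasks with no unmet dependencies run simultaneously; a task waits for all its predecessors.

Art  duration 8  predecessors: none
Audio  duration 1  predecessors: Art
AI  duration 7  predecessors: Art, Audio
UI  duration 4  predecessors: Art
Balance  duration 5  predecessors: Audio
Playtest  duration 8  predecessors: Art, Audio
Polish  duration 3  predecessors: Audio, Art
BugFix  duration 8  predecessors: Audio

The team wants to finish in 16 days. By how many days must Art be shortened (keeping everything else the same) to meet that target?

Current finish: 17 days; target: 16.
Art is on every critical path, so each day cut from Art cuts the finish by one (this holds down to a finish of 10).
Need 17 − 16 = 1 day off Art → Art becomes 7 days, finish becomes 16.

1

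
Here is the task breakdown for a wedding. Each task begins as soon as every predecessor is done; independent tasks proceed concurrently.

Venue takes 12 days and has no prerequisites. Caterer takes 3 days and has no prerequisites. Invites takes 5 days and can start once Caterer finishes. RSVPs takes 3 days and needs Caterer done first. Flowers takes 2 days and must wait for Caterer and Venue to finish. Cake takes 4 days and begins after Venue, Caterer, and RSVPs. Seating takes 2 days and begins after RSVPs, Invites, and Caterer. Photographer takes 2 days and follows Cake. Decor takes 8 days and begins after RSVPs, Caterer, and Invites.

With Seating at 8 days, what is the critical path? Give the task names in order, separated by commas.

Venue, Cake, Photographer

The binding path is Venue→Cake→Photographer = 12+4+2 = 18; finish at 18 days.
The longest path through Seating is only 10 days, so Seating has float 8.
The critical path is still Venue→Cake→Photographer; finish is now 18 days.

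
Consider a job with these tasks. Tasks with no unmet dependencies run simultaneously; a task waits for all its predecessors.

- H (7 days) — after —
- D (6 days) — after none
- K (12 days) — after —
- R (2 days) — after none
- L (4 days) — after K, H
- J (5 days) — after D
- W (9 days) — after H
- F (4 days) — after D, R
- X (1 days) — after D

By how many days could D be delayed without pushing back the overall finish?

5

H→W = 7+9 = 16 sets the makespan at 16 days.
Longest path through D: 11 days (earliest finish 6, latest finish 11).
Float = 16 − 11 = 5.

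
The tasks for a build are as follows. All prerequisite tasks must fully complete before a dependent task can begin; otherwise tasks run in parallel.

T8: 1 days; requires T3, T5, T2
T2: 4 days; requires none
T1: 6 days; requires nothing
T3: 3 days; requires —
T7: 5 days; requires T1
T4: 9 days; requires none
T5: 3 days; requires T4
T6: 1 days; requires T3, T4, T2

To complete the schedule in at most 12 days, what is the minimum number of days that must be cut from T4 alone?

1

Current finish: 13 days; target: 12.
T4 is on every critical path, so each day cut from T4 cuts the finish by one (this holds down to a finish of 11).
Need 13 − 12 = 1 day off T4 → T4 becomes 8 days, finish becomes 12.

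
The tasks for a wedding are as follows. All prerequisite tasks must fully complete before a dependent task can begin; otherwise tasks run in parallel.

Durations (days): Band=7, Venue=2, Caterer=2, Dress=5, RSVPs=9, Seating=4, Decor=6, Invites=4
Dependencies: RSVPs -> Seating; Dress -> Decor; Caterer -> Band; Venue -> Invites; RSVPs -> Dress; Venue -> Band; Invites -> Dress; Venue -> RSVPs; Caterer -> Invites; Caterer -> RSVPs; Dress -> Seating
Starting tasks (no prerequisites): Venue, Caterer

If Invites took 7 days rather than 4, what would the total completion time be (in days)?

22

Actual critical path: Venue→RSVPs→Dress→Decor = 2+9+5+6 = 22 ⇒ 22 days.
Invites has 5 days of float (longest path through it is 17).
The critical path is still Venue→RSVPs→Dress→Decor; finish is now 22 days.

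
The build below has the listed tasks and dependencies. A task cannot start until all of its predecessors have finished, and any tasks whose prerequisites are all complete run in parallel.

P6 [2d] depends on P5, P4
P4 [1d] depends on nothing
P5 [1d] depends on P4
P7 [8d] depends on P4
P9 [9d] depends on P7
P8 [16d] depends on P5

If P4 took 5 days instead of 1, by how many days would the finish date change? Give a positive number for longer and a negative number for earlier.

As given, the longest chain is P4→P5→P8 = 1+1+16 = 18, so the finish is 18 days.
P4 is on the critical path; changing it to 5 makes that path 22 days.
No other chain overtakes it, so the finish is 22 days.
Change in finish: 22 − 18 = +4 days.

4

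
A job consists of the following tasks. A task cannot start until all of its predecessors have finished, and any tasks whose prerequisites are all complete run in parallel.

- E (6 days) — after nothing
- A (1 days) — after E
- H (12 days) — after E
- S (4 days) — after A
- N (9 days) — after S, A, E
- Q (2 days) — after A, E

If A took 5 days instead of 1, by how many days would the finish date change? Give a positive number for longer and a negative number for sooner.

Critical path before the change: E→A→S→N = 6+1+4+9 = 20 giving 20 days.
Since A is critical, the +4 change carries straight to that chain (now 24 days).
The critical path is still E→A→S→N; finish is now 24 days.
Change in finish: 24 − 20 = +4 days.

4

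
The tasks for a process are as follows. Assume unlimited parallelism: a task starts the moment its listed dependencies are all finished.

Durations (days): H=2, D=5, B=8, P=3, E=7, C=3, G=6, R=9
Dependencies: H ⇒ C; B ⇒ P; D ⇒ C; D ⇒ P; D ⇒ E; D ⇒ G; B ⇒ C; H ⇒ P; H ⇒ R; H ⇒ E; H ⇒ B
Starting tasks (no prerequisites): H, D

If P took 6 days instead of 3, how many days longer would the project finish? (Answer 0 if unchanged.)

Actual critical path: H→B→P = 2+8+3 = 13 ⇒ 13 days.
P lies on that path, so at 6 days the path becomes 16 days.
No other chain overtakes it, so the finish is 16 days.
Change in finish: 16 − 13 = +3 days.

3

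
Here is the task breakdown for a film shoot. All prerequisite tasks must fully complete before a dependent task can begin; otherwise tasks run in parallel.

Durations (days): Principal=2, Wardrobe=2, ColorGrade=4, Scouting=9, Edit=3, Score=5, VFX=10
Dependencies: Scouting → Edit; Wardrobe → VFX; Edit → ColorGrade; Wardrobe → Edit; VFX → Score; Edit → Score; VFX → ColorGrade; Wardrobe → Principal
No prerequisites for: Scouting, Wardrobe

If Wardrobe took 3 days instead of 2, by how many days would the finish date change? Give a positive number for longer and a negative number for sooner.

1

Actual critical path: Wardrobe→VFX→Score = 2+10+5 = 17 ⇒ 17 days.
Since Wardrobe is critical, the +1 change carries straight to that chain (now 18 days).
The critical path is still Wardrobe→VFX→Score; finish is now 18 days.
Change in finish: 18 − 17 = +1 days.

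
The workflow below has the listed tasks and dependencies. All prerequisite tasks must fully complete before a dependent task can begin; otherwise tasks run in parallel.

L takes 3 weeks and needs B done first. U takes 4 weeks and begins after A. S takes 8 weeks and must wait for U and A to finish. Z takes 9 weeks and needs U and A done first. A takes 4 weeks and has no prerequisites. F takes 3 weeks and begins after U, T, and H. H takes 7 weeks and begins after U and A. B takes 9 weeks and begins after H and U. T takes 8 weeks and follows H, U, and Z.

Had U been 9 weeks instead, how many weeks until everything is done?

33

The binding path is A→U→Z→T→F = 4+4+9+8+3 = 28; finish at 28 weeks.
U is on the critical path; changing it to 9 makes that path 33 weeks.
No other chain overtakes it, so the finish is 33 weeks.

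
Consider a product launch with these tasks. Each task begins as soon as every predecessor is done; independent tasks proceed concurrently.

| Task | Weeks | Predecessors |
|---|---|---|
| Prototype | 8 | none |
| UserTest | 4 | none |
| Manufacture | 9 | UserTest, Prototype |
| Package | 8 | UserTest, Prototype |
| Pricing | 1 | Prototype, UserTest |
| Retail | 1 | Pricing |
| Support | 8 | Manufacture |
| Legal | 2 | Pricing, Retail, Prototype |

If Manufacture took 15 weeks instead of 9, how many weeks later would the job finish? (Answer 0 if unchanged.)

6

Actual critical path: Prototype→Manufacture→Support = 8+9+8 = 25 ⇒ 25 weeks.
Since Manufacture is critical, the +6 change carries straight to that chain (now 31 weeks).
That remains the longest chain; total 31 weeks.
Change in finish: 31 − 25 = +6 weeks.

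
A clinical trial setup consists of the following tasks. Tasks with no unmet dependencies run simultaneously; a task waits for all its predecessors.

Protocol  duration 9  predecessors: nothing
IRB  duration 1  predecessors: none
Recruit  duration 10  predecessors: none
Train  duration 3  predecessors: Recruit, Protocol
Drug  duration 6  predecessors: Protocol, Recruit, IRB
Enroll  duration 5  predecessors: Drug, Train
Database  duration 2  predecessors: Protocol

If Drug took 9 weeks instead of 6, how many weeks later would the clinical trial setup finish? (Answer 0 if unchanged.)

3

As given, the longest chain is Recruit→Drug→Enroll = 10+6+5 = 21, so the finish is 21 weeks.
Drug lies on that path, so at 9 weeks the path becomes 24 weeks.
The critical path is still Recruit→Drug→Enroll; finish is now 24 weeks.
Change in finish: 24 − 21 = +3 weeks.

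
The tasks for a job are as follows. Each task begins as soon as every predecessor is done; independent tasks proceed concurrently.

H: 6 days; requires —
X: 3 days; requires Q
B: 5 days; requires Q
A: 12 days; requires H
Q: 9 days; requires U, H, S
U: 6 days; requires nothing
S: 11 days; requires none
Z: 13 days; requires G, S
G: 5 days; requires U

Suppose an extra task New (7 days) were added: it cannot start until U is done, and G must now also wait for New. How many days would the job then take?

31

Originally the job takes 25 days.
With New inserted, G now waits for max(U, New).
New critical path: U→New→G→Z = 6+7+5+13 = 31 ⇒ 31 days.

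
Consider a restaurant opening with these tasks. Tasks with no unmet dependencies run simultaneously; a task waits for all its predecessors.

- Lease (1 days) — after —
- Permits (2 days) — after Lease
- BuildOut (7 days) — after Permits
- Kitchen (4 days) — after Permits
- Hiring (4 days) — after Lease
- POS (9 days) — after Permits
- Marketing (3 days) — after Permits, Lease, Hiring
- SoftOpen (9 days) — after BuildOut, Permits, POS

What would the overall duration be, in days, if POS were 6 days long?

19

Critical path before the change: Lease→Permits→POS→SoftOpen = 1+2+9+9 = 21 giving 21 days.
Since POS is critical, the -3 change carries straight to that chain (now 18 days).
Now Lease→Permits→BuildOut→SoftOpen = 1+2+7+9 = 19 is longest, so the finish becomes 19 days.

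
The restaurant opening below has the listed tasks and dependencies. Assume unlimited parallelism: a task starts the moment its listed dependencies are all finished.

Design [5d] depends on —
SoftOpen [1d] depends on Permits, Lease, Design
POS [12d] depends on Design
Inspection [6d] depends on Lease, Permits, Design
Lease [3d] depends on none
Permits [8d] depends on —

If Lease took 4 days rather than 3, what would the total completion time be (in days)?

17

Critical path before the change: Design→POS = 5+12 = 17 giving 17 days.
The longest path through Lease is only 9 days, so Lease has float 8.
That remains the longest chain; total 17 days.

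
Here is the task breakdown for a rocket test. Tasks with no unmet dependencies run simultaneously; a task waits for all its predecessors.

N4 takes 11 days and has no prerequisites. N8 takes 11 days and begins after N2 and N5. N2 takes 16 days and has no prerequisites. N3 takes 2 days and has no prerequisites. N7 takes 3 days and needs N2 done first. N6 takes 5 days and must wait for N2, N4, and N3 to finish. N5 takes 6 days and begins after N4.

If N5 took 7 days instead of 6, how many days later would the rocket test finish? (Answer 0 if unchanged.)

1

Critical path before the change: N4→N5→N8 = 11+6+11 = 28 giving 28 days.
N5 lies on that path, so at 7 days the path becomes 29 days.
That remains the longest chain; total 29 days.
Change in finish: 29 − 28 = +1 days.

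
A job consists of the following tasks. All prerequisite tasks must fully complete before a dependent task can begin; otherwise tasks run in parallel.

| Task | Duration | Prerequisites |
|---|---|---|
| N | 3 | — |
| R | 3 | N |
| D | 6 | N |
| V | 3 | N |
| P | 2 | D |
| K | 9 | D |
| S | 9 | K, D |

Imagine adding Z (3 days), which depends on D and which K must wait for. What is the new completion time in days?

30

Originally the job takes 27 days.
With Z inserted, K now waits for max(D, Z).
New critical path: N→D→Z→K→S = 3+6+3+9+9 = 30 ⇒ 30 days.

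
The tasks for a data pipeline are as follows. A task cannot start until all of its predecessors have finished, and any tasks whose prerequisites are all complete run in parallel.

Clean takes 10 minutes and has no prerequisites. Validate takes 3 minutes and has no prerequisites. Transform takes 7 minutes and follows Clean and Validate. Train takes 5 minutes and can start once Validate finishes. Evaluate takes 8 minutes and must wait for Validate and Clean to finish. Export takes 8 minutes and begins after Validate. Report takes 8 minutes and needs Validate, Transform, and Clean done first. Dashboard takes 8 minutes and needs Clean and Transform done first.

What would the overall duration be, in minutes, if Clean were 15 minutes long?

30

Baseline: Clean→Transform→Report = 10+7+8 = 25 → 25 minutes.
Since Clean is critical, the +5 change carries straight to that chain (now 30 minutes).
The critical path is still Clean→Transform→Report; finish is now 30 minutes.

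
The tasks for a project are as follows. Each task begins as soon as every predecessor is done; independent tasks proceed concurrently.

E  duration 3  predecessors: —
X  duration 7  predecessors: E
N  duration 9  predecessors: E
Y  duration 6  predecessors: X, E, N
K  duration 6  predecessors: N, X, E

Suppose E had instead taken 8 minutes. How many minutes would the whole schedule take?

23

The binding path is E→N→Y = 3+9+6 = 18; finish at 18 minutes.
E lies on that path, so at 8 minutes the path becomes 23 minutes.
The critical path is still E→N→Y; finish is now 23 minutes.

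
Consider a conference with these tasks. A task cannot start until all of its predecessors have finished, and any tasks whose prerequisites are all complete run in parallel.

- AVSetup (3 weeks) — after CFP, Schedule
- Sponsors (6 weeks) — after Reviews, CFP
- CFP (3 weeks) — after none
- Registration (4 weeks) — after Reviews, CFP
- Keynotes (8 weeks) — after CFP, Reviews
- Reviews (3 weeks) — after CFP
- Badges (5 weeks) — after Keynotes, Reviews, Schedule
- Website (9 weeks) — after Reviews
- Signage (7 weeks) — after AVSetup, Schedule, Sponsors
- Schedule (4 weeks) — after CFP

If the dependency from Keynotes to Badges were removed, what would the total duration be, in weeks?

19

Original critical path: CFP→Reviews→Keynotes→Badges = 3+3+8+5 = 19 ⇒ 19 weeks.
Without Keynotes→Badges, Badges's earliest start moves from 14 to 7.
After: CFP→Reviews→Sponsors→Signage = 3+3+6+7 = 19 → 19 weeks.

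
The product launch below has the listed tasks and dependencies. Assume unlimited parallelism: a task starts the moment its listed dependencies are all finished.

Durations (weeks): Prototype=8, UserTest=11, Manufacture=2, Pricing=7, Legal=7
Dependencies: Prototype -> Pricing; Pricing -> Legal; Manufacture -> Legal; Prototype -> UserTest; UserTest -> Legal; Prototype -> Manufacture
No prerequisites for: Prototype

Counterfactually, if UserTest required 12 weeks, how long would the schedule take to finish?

27

As given, the longest chain is Prototype→UserTest→Legal = 8+11+7 = 26, so the finish is 26 weeks.
UserTest is on the critical path; changing it to 12 makes that path 27 weeks.
That remains the longest chain; total 27 weeks.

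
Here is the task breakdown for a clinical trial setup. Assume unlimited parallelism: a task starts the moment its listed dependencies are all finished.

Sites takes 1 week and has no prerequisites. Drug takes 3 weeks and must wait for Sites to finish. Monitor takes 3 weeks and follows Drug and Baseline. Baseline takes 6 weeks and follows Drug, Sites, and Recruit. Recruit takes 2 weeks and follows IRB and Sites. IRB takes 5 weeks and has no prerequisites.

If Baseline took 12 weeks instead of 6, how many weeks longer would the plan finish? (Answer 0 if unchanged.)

As given, the longest chain is IRB→Recruit→Baseline→Monitor = 5+2+6+3 = 16, so the finish is 16 weeks.
Baseline is on the critical path; changing it to 12 makes that path 22 weeks.
That remains the longest chain; total 22 weeks.
Change in finish: 22 − 16 = +6 weeks.

6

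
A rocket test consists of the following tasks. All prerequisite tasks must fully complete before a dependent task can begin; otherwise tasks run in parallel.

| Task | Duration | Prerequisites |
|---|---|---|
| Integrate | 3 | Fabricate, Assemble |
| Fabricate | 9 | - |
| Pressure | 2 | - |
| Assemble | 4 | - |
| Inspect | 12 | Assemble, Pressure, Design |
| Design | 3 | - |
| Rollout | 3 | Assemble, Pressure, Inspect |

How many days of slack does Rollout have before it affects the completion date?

0

The longest chain is Assemble→Inspect→Rollout = 4+12+3 = 19; overall finish 19 days.
Longest path through Rollout: 19 days (earliest finish 19, latest finish 19).
Slack of Rollout = 16 − 16 = 0 days.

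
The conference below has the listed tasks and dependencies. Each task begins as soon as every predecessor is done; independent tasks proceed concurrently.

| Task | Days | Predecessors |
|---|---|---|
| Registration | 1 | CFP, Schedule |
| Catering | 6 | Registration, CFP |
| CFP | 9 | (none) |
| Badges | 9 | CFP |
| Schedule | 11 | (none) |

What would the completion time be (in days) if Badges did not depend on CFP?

18

Original critical path: CFP→Badges = 9+9 = 18 ⇒ 18 days.
Without CFP→Badges, Badges's earliest start moves from 9 to 0.
After: Schedule→Registration→Catering = 11+1+6 = 18 → 18 days.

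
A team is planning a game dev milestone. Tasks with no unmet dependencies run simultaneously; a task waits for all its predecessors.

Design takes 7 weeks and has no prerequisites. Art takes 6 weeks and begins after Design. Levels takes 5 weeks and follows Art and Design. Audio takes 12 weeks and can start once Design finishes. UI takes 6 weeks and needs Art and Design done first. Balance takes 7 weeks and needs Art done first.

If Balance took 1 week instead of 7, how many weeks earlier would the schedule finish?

The binding path is Design→Art→Balance = 7+6+7 = 20; finish at 20 weeks.
Balance is on the critical path; changing it to 1 makes that path 14 weeks.
The binding chain switches to Design→Art→UI = 7+6+6 = 19; finish 19 weeks.
Change in finish: 19 − 20 = -1 weeks.

1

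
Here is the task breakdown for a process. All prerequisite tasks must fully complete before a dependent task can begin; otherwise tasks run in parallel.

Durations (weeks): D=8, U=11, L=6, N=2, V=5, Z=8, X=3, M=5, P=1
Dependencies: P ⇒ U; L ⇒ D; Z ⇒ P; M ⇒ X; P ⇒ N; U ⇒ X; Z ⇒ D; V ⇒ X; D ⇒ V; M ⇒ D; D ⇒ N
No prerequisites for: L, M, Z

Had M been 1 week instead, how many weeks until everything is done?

As given, the longest chain is Z→D→V→X = 8+8+5+3 = 24, so the finish is 24 weeks.
The longest path through M is only 21 weeks, so M has float 3.
The critical path is still Z→D→V→X; finish is now 24 weeks.

24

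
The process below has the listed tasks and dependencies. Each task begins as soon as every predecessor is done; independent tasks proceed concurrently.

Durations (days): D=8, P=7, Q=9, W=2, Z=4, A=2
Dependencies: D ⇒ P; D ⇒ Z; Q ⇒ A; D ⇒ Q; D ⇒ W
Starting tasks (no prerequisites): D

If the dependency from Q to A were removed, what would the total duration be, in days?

17

Original critical path: D→Q→A = 8+9+2 = 19 ⇒ 19 days.
Without Q→A, A's earliest start moves from 17 to 0.
New critical path: D→Q = 8+9 = 17 ⇒ 17 days.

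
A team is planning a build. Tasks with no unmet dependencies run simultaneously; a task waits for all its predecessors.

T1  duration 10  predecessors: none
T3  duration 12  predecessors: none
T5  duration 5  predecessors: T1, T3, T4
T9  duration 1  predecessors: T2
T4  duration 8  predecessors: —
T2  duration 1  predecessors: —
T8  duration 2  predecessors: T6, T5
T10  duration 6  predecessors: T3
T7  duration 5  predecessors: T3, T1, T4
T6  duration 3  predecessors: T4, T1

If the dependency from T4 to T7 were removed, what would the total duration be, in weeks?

19

Before: longest chain T3→T5→T8 = 12+5+2 = 19, finish 19.
Dropping T4→T7 doesn't change T7's earliest start (12); another predecessor still binds.
After: T3→T5→T8 = 12+5+2 = 19 → 19 weeks.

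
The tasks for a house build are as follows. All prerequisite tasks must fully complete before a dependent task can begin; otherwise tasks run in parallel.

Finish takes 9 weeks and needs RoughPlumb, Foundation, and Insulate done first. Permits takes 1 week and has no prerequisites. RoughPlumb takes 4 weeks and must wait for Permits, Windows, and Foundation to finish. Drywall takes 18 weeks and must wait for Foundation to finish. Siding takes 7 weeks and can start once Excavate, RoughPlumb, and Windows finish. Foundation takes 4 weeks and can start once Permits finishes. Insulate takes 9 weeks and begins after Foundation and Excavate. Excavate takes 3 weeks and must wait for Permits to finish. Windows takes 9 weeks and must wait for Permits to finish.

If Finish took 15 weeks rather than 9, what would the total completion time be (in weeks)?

29

As given, the longest chain is Permits→Foundation→Insulate→Finish = 1+4+9+9 = 23, so the finish is 23 weeks.
Finish lies on that path, so at 15 weeks the path becomes 29 weeks.
The critical path is still Permits→Foundation→Insulate→Finish; finish is now 29 weeks.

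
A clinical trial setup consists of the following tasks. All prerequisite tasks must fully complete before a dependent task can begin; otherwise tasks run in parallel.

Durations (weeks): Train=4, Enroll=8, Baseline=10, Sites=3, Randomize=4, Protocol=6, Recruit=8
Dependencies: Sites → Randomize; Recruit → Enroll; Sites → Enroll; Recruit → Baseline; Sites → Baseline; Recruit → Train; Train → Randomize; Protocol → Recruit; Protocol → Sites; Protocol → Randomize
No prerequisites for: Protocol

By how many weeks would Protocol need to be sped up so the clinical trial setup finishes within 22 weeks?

2

Current finish: 24 weeks; target: 22.
Protocol is on every critical path, so each week cut from Protocol cuts the finish by one (this holds down to a finish of 19).
Need 24 − 22 = 2 weeks off Protocol → Protocol becomes 4 weeks, finish becomes 22.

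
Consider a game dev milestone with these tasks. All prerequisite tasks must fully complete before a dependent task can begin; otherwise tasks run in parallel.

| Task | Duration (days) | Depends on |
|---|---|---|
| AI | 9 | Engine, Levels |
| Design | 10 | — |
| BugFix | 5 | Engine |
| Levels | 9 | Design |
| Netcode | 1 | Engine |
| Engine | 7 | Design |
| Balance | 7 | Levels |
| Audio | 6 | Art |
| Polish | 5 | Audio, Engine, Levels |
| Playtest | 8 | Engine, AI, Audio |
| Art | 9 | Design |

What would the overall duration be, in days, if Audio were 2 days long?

The binding path is Design→Levels→AI→Playtest = 10+9+9+8 = 36; finish at 36 days.
The longest path through Audio is only 33 days, so Audio has float 3.
The critical path is still Design→Levels→AI→Playtest; finish is now 36 days.

36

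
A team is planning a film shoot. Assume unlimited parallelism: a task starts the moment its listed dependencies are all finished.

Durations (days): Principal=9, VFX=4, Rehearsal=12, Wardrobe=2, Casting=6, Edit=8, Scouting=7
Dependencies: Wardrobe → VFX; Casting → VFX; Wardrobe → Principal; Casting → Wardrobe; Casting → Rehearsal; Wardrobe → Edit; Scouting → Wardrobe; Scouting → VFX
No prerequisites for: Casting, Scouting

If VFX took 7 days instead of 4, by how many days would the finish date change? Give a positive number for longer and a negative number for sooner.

Actual critical path: Casting→Rehearsal = 6+12 = 18 ⇒ 18 days.
VFX is off the critical path — its longest chain is 13 days, giving 5 of slack.
That remains the longest chain; total 18 days.
Change in finish: 18 − 18 = +0 days.

0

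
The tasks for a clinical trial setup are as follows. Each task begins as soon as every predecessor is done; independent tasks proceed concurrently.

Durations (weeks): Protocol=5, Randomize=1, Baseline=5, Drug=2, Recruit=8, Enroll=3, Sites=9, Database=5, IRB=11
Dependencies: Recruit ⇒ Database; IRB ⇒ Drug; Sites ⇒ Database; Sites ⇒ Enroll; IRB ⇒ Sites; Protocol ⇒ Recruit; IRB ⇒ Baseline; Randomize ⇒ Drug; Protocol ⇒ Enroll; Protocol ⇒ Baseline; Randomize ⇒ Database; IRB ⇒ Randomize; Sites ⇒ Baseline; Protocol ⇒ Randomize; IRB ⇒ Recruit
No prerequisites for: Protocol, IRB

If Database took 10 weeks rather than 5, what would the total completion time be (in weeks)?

30

As given, the longest chain is IRB→Sites→Database = 11+9+5 = 25, so the finish is 25 weeks.
Database is on the critical path; changing it to 10 makes that path 30 weeks.
That remains the longest chain; total 30 weeks.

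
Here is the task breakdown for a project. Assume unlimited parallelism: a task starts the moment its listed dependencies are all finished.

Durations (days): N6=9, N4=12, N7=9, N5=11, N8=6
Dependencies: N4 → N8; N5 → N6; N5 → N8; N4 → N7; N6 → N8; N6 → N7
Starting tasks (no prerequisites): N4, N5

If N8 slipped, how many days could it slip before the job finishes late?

N5→N6→N7 = 11+9+9 = 29 sets the makespan at 29 days.
The longest chain containing N8 totals 26 days.
Slack of N8 = 23 − 20 = 3 days.

3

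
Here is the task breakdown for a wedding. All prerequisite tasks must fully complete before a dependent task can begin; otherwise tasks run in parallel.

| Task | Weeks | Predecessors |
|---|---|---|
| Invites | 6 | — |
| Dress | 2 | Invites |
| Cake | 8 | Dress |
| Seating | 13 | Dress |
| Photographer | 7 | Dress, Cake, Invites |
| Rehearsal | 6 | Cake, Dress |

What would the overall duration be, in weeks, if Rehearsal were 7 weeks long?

23

Critical path before the change: Invites→Dress→Cake→Photographer = 6+2+8+7 = 23 giving 23 weeks.
The longest path through Rehearsal is only 22 weeks, so Rehearsal has float 1.
The critical path is still Invites→Dress→Cake→Photographer; finish is now 23 weeks.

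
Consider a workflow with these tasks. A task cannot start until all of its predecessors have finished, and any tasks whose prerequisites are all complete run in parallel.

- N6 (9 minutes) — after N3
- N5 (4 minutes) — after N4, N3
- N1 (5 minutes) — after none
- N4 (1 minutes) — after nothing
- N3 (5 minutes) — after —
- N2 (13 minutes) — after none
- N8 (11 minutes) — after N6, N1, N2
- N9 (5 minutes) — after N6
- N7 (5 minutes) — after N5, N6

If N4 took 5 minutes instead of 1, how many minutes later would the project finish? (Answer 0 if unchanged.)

0

Actual critical path: N3→N6→N8 = 5+9+11 = 25 ⇒ 25 minutes.
The longest path through N4 is only 10 minutes, so N4 has float 15.
No other chain overtakes it, so the finish is 25 minutes.
Change in finish: 25 − 25 = +0 minutes.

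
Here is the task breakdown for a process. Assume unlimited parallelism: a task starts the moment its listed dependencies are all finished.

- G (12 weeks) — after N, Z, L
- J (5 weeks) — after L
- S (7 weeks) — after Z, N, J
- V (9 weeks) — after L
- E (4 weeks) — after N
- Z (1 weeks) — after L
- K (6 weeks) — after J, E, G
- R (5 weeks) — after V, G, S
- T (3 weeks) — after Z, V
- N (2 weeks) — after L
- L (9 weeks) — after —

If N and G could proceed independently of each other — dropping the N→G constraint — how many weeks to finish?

With the dependency in place, L→N→G→K = 9+2+12+6 = 29 sets the finish at 29 weeks.
Without N→G, G's earliest start moves from 11 to 10.
The longest chain is now L→Z→G→K = 9+1+12+6 = 28, so the project takes 28 weeks.

28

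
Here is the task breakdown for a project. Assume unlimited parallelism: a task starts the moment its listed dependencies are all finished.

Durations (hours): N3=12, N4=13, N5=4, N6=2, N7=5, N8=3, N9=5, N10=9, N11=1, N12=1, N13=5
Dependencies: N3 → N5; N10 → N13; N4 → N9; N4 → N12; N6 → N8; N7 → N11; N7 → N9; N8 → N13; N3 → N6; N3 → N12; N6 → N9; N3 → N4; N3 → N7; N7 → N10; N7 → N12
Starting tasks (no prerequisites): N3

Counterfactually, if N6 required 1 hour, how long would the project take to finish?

Actual critical path: N3→N7→N10→N13 = 12+5+9+5 = 31 ⇒ 31 hours.
N6 is off the critical path — its longest chain is 22 hours, giving 9 of slack.
That remains the longest chain; total 31 hours.

31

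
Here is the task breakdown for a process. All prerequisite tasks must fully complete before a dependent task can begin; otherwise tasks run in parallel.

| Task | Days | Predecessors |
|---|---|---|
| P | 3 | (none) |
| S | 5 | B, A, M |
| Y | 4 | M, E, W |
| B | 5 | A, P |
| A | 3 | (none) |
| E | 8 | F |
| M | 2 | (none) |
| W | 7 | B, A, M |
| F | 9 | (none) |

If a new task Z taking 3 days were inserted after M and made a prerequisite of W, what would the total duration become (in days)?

Originally the schedule takes 21 days.
With Z inserted, W now waits for max(B, A, M, Z).
New critical path: F→E→Y = 9+8+4 = 21 ⇒ 21 days.

21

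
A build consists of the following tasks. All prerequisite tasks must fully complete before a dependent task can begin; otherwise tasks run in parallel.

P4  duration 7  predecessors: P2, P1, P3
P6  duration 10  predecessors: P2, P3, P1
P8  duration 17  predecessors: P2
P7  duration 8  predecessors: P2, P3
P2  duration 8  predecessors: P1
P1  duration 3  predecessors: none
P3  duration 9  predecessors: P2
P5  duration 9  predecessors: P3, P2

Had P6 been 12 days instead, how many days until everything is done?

As given, the longest chain is P1→P2→P3→P6 = 3+8+9+10 = 30, so the finish is 30 days.
P6 lies on that path, so at 12 days the path becomes 32 days.
That remains the longest chain; total 32 days.

32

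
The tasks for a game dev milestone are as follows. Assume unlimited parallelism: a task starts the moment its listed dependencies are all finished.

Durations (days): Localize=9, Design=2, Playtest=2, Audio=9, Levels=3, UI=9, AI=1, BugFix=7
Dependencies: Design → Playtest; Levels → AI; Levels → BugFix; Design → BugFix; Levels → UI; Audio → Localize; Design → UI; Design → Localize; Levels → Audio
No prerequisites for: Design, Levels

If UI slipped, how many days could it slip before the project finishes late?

Levels→Audio→Localize = 3+9+9 = 21 sets the makespan at 21 days.
The longest chain containing UI totals 12 days.
So UI can slip 21 − 12 = 9 days.

9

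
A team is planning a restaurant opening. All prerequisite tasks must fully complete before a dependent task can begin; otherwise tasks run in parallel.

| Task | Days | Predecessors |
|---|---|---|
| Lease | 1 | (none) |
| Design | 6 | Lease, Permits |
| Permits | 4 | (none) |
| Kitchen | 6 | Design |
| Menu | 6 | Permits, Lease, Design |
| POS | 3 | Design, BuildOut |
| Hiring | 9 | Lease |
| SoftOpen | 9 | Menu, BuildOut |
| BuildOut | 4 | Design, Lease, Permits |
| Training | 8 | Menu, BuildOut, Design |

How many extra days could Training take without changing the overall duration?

Critical path: Permits→Design→Menu→SoftOpen = 4+6+6+9 = 25, so the finish is 25 days.
Longest path through Training: 24 days (earliest finish 24, latest finish 25).
Slack of Training = 17 − 16 = 1 day.

1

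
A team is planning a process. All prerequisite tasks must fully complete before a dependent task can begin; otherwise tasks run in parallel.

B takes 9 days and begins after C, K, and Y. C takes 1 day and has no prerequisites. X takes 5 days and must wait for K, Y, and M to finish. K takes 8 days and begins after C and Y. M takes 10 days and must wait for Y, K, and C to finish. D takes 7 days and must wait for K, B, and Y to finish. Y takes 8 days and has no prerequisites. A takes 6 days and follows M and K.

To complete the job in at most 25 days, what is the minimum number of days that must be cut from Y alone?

7

Current finish: 32 days; target: 25.
Y is on every critical path, so each day cut from Y cuts the finish by one (this holds down to a finish of 25).
Need 32 − 25 = 7 days off Y → Y becomes 1 day, finish becomes 25.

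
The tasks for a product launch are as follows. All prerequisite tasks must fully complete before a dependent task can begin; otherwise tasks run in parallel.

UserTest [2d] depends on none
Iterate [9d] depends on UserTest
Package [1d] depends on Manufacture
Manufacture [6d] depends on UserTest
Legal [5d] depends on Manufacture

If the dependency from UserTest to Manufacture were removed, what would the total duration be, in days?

Original critical path: UserTest→Manufacture→Legal = 2+6+5 = 13 ⇒ 13 days.
Without UserTest→Manufacture, Manufacture's earliest start moves from 2 to 0.
After: UserTest→Iterate = 2+9 = 11 → 11 days.

11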